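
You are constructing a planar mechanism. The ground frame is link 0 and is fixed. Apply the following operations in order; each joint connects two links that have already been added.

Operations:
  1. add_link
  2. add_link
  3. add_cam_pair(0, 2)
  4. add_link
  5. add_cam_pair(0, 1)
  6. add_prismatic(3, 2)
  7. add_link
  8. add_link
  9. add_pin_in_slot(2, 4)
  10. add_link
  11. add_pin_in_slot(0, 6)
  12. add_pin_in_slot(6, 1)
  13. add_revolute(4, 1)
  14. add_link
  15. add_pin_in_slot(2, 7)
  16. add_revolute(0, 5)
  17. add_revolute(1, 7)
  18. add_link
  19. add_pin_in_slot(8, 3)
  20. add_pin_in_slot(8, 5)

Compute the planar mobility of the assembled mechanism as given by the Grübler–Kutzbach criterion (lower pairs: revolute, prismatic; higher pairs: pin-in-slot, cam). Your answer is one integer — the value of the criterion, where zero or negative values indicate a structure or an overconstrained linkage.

M = 8

L=1 J1=0 J2=0
add link → L=2 J1=0 J2=0
add link → L=3 J1=0 J2=0
C@0,2 dof=2 J2 → L=3 J1=0 J2=1
add link → L=4 J1=0 J2=1
C@0,1 dof=2 J2 → L=4 J1=0 J2=2
P@3,2 dof=1 J1 → L=4 J1=1 J2=2
add link → L=5 J1=1 J2=2
add link → L=6 J1=1 J2=2
PS@2,4 dof=2 J2 → L=6 J1=1 J2=3
add link → L=7 J1=1 J2=3
PS@0,6 dof=2 J2 → L=7 J1=1 J2=4
PS@6,1 dof=2 J2 → L=7 J1=1 J2=5
R@4,1 dof=1 J1 → L=7 J1=2 J2=5
add link → L=8 J1=2 J2=5
PS@2,7 dof=2 J2 → L=8 J1=2 J2=6
R@0,5 dof=1 J1 → L=8 J1=3 J2=6
R@1,7 dof=1 J1 → L=8 J1=4 J2=6
add link → L=9 J1=4 J2=6
PS@8,3 dof=2 J2 → L=9 J1=4 J2=7
PS@8,5 dof=2 J2 → L=9 J1=4 J2=8
M=3(L−1)−2J1−J2=3·8−2·4−8=8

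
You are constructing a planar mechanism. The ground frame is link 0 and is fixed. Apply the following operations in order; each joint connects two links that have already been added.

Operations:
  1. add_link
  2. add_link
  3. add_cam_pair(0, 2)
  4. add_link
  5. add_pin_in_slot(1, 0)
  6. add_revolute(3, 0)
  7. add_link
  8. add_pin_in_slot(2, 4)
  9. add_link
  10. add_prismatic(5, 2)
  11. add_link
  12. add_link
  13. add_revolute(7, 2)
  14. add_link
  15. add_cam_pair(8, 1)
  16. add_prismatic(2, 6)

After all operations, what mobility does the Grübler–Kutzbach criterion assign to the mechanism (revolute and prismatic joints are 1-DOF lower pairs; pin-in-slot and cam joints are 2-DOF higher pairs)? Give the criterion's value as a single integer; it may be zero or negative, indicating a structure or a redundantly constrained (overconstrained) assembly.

L=1 J1=0 J2=0
add link → L=2 J1=0 J2=0
add link → L=3 J1=0 J2=0
C@0,2 dof=2 J2 → L=3 J1=0 J2=1
add link → L=4 J1=0 J2=1
PS@1,0 dof=2 J2 → L=4 J1=0 J2=2
R@3,0 dof=1 J1 → L=4 J1=1 J2=2
add link → L=5 J1=1 J2=2
PS@2,4 dof=2 J2 → L=5 J1=1 J2=3
add link → L=6 J1=1 J2=3
P@5,2 dof=1 J1 → L=6 J1=2 J2=3
add link → L=7 J1=2 J2=3
add link → L=8 J1=2 J2=3
R@7,2 dof=1 J1 → L=8 J1=3 J2=3
add link → L=9 J1=3 J2=3
C@8,1 dof=2 J2 → L=9 J1=3 J2=4
P@2,6 dof=1 J1 → L=9 J1=4 J2=4
M=3(L−1)−2J1−J2=3·8−2·4−4=12

M = 12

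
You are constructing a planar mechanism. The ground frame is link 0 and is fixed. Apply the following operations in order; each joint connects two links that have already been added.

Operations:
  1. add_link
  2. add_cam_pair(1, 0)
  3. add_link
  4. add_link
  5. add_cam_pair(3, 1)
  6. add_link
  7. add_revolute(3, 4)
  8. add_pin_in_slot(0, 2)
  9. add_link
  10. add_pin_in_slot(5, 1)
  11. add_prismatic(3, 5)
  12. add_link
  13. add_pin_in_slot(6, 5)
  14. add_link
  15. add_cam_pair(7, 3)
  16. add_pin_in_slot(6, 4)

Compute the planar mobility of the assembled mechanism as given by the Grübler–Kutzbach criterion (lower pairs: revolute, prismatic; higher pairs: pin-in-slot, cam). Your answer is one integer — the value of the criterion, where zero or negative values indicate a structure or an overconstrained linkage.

ground; <1,0,0>
#1 <2,0,0>
C:1↔0 J2 <2,0,1>
#2 <3,0,1>
#3 <4,0,1>
C:3↔1 J2 <4,0,2>
#4 <5,0,2>
R:3↔4 J1 <5,1,2>
PS:0↔2 J2 <5,1,3>
#5 <6,1,3>
PS:5↔1 J2 <6,1,4>
P:3↔5 J1 <6,2,4>
#6 <7,2,4>
PS:6↔5 J2 <7,2,5>
#7 <8,2,5>
C:7↔3 J2 <8,2,6>
PS:6↔4 J2 <8,2,7>
3×7 − 2×2 − 1×7 = 10

M = 10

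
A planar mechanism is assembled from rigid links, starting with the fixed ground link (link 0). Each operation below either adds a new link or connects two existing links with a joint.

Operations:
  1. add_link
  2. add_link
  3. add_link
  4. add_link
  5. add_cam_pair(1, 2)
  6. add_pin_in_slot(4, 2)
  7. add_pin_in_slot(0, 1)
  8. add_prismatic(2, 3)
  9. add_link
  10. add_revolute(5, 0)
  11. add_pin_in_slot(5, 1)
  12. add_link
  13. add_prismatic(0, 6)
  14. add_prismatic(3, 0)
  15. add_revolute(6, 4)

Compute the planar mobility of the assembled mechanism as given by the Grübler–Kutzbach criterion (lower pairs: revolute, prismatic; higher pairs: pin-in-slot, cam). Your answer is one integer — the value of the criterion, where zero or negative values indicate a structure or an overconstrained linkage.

M = 4

link 0 = ground. State L|J1|J2 = 1|0|0
+link1  2|0|0
+link2  3|0|0
+link3  4|0|0
+link4  5|0|0
C(1,2) f=2→J2  5|0|1
PS(4,2) f=2→J2  5|0|2
PS(0,1) f=2→J2  5|0|3
P(2,3) f=1→J1  5|1|3
+link5  6|1|3
R(5,0) f=1→J1  6|2|3
PS(5,1) f=2→J2  6|2|4
+link6  7|2|4
P(0,6) f=1→J1  7|3|4
P(3,0) f=1→J1  7|4|4
R(6,4) f=1→J1  7|5|4
M = 3(7−1)−2·5−4 = 18−10−4 = 4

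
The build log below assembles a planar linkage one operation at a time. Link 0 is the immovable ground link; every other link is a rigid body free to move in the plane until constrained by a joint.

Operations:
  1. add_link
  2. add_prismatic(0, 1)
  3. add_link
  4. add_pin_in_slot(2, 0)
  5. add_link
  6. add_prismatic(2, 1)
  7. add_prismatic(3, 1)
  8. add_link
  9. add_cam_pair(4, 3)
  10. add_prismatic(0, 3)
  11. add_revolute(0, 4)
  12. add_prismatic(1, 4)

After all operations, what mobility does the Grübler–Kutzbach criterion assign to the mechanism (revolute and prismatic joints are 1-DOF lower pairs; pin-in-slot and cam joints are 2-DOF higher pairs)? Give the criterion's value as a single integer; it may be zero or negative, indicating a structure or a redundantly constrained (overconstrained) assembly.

M = -2

ground; <1,0,0>
#1 <2,0,0>
P:0↔1 J1 <2,1,0>
#2 <3,1,0>
PS:2↔0 J2 <3,1,1>
#3 <4,1,1>
P:2↔1 J1 <4,2,1>
P:3↔1 J1 <4,3,1>
#4 <5,3,1>
C:4↔3 J2 <5,3,2>
P:0↔3 J1 <5,4,2>
R:0↔4 J1 <5,5,2>
P:1↔4 J1 <5,6,2>
3×4 − 2×6 − 1×2 = -2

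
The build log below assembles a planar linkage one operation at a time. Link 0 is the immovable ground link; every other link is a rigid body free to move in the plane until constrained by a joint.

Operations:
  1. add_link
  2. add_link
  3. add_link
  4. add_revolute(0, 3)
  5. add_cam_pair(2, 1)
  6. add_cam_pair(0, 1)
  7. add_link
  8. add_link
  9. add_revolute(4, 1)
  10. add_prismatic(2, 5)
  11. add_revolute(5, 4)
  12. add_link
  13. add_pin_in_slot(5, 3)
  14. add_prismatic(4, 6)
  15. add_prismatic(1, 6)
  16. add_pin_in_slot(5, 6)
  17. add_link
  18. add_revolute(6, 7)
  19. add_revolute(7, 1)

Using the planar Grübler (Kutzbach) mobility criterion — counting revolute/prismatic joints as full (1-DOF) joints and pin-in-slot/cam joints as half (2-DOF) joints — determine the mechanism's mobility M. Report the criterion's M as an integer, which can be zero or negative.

ground; <1,0,0>
#1 <2,0,0>
#2 <3,0,0>
#3 <4,0,0>
R:0↔3 J1 <4,1,0>
C:2↔1 J2 <4,1,1>
C:0↔1 J2 <4,1,2>
#4 <5,1,2>
#5 <6,1,2>
R:4↔1 J1 <6,2,2>
P:2↔5 J1 <6,3,2>
R:5↔4 J1 <6,4,2>
#6 <7,4,2>
PS:5↔3 J2 <7,4,3>
P:4↔6 J1 <7,5,3>
P:1↔6 J1 <7,6,3>
PS:5↔6 J2 <7,6,4>
#7 <8,6,4>
R:6↔7 J1 <8,7,4>
R:7↔1 J1 <8,8,4>
3×7 − 2×8 − 1×4 = 1

M = 1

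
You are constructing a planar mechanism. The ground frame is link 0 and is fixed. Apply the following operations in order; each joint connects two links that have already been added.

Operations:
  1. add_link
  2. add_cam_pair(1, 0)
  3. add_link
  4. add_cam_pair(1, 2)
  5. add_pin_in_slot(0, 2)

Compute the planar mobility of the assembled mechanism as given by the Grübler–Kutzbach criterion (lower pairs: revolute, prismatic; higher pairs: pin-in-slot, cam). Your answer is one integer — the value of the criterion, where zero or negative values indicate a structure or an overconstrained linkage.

L=1 J1=0 J2=0
add link → L=2 J1=0 J2=0
C@1,0 dof=2 J2 → L=2 J1=0 J2=1
add link → L=3 J1=0 J2=1
C@1,2 dof=2 J2 → L=3 J1=0 J2=2
PS@0,2 dof=2 J2 → L=3 J1=0 J2=3
M=3(L−1)−2J1−J2=3·2−2·0−3=3

M = 3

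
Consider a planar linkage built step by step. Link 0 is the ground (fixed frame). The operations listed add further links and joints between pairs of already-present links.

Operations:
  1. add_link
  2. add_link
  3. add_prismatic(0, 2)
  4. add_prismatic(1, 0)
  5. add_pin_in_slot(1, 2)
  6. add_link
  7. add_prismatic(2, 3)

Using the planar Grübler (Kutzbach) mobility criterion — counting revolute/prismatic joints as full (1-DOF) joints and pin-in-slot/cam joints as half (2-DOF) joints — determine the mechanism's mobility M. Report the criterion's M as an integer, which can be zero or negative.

M = 2

(L,J1,J2)=(1,0,0); link0 fixed
link1: (2,0,0)
link2: (3,0,0)
P 0-2 [J1]: (3,1,0)
P 1-0 [J1]: (3,2,0)
PS 1-2 [J2]: (3,2,1)
link3: (4,2,1)
P 2-3 [J1]: (4,3,1)
Grübler: 3·3 − 2·3 − 1 = 2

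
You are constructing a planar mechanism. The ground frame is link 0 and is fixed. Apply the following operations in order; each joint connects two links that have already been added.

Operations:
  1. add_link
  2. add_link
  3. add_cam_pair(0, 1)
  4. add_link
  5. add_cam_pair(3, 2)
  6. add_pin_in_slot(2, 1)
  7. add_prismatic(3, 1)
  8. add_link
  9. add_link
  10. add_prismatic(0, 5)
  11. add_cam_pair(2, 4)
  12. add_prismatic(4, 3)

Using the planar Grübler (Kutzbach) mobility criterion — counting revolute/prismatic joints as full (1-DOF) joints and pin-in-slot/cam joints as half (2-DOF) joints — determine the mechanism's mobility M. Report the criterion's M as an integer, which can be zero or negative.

L=1 J1=0 J2=0
add link → L=2 J1=0 J2=0
add link → L=3 J1=0 J2=0
C@0,1 dof=2 J2 → L=3 J1=0 J2=1
add link → L=4 J1=0 J2=1
C@3,2 dof=2 J2 → L=4 J1=0 J2=2
PS@2,1 dof=2 J2 → L=4 J1=0 J2=3
P@3,1 dof=1 J1 → L=4 J1=1 J2=3
add link → L=5 J1=1 J2=3
add link → L=6 J1=1 J2=3
P@0,5 dof=1 J1 → L=6 J1=2 J2=3
C@2,4 dof=2 J2 → L=6 J1=2 J2=4
P@4,3 dof=1 J1 → L=6 J1=3 J2=4
M=3(L−1)−2J1−J2=3·5−2·3−4=5

M = 5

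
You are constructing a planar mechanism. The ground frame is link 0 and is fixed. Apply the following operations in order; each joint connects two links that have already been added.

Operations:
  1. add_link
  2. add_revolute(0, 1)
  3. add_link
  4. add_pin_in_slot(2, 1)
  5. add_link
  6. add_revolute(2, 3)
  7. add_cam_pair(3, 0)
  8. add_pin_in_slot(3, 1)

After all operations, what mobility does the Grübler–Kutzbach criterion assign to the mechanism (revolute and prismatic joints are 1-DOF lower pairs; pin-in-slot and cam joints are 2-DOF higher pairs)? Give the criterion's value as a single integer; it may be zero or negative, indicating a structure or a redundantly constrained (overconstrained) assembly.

M = 2

L=1 J1=0 J2=0
add link → L=2 J1=0 J2=0
R@0,1 dof=1 J1 → L=2 J1=1 J2=0
add link → L=3 J1=1 J2=0
PS@2,1 dof=2 J2 → L=3 J1=1 J2=1
add link → L=4 J1=1 J2=1
R@2,3 dof=1 J1 → L=4 J1=2 J2=1
C@3,0 dof=2 J2 → L=4 J1=2 J2=2
PS@3,1 dof=2 J2 → L=4 J1=2 J2=3
M=3(L−1)−2J1−J2=3·3−2·2−3=2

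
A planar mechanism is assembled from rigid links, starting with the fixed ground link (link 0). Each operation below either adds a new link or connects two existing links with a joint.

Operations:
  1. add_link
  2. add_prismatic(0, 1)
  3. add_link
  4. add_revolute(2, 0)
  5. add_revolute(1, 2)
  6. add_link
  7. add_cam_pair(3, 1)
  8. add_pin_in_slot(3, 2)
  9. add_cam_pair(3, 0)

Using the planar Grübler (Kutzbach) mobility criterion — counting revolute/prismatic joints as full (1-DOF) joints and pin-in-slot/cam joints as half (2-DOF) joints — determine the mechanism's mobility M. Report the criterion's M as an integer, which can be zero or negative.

ground; <1,0,0>
#1 <2,0,0>
P:0↔1 J1 <2,1,0>
#2 <3,1,0>
R:2↔0 J1 <3,2,0>
R:1↔2 J1 <3,3,0>
#3 <4,3,0>
C:3↔1 J2 <4,3,1>
PS:3↔2 J2 <4,3,2>
C:3↔0 J2 <4,3,3>
3×3 − 2×3 − 1×3 = 0

M = 0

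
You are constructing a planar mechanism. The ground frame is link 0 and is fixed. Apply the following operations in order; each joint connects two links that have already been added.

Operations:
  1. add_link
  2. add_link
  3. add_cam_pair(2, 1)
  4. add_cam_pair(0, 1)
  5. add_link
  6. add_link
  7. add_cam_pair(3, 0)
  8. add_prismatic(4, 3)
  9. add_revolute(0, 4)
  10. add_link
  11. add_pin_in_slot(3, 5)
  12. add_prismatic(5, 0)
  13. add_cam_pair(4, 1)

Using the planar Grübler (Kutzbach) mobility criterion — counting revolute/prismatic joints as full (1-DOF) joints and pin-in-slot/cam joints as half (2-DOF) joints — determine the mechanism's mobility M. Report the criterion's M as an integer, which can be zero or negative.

M = 4

ground; <1,0,0>
#1 <2,0,0>
#2 <3,0,0>
C:2↔1 J2 <3,0,1>
C:0↔1 J2 <3,0,2>
#3 <4,0,2>
#4 <5,0,2>
C:3↔0 J2 <5,0,3>
P:4↔3 J1 <5,1,3>
R:0↔4 J1 <5,2,3>
#5 <6,2,3>
PS:3↔5 J2 <6,2,4>
P:5↔0 J1 <6,3,4>
C:4↔1 J2 <6,3,5>
3×5 − 2×3 − 1×5 = 4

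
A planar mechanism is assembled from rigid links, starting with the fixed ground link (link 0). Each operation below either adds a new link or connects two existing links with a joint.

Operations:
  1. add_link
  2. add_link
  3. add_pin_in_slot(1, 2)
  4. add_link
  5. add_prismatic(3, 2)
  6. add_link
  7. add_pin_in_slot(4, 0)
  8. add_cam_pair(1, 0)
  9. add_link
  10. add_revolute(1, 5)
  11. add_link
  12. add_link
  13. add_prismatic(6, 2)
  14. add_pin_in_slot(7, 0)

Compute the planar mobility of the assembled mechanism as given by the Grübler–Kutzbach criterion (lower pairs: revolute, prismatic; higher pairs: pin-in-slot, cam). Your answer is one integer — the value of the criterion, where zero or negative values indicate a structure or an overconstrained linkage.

M = 11

[1;0;0] (link 0 is ground)
L+ [2;0;0]
L+ [3;0;0]
PS(1,2)∈J2 [3;0;1]
L+ [4;0;1]
P(3,2)∈J1 [4;1;1]
L+ [5;1;1]
PS(4,0)∈J2 [5;1;2]
C(1,0)∈J2 [5;1;3]
L+ [6;1;3]
R(1,5)∈J1 [6;2;3]
L+ [7;2;3]
L+ [8;2;3]
P(6,2)∈J1 [8;3;3]
PS(7,0)∈J2 [8;3;4]
mobility = 21 − 6 − 4 = 11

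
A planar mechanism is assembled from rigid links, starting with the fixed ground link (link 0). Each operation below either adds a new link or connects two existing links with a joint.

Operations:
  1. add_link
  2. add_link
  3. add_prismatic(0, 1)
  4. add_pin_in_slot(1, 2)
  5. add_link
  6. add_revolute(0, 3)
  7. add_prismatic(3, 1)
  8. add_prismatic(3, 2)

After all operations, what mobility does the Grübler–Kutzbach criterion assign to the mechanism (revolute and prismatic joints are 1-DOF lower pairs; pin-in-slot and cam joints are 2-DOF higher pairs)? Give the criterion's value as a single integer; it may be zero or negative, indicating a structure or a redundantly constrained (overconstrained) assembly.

M = 0

(L,J1,J2)=(1,0,0); link0 fixed
link1: (2,0,0)
link2: (3,0,0)
P 0-1 [J1]: (3,1,0)
PS 1-2 [J2]: (3,1,1)
link3: (4,1,1)
R 0-3 [J1]: (4,2,1)
P 3-1 [J1]: (4,3,1)
P 3-2 [J1]: (4,4,1)
Grübler: 3·3 − 2·4 − 1 = 0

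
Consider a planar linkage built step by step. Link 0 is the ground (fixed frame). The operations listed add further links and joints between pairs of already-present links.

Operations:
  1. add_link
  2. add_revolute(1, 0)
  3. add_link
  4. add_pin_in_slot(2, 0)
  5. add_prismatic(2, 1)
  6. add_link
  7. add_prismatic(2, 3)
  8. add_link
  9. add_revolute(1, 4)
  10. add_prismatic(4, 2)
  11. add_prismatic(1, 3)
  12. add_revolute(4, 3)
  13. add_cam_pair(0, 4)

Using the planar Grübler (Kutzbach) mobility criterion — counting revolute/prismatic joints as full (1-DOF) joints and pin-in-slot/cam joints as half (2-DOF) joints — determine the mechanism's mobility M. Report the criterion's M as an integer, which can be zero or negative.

link 0 = ground. State L|J1|J2 = 1|0|0
+link1  2|0|0
R(1,0) f=1→J1  2|1|0
+link2  3|1|0
PS(2,0) f=2→J2  3|1|1
P(2,1) f=1→J1  3|2|1
+link3  4|2|1
P(2,3) f=1→J1  4|3|1
+link4  5|3|1
R(1,4) f=1→J1  5|4|1
P(4,2) f=1→J1  5|5|1
P(1,3) f=1→J1  5|6|1
R(4,3) f=1→J1  5|7|1
C(0,4) f=2→J2  5|7|2
M = 3(5−1)−2·7−2 = 12−14−2 = -4

M = -4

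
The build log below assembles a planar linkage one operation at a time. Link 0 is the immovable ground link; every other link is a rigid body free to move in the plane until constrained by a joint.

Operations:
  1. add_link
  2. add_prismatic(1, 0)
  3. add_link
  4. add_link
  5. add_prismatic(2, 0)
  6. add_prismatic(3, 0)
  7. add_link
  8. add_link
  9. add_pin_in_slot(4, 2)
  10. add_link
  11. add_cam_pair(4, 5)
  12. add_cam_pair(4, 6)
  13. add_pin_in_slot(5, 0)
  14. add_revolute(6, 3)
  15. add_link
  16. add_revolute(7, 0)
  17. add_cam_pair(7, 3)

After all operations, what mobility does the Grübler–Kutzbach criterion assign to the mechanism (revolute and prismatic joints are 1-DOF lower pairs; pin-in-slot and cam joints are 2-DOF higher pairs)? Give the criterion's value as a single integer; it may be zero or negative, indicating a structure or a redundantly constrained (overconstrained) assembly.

ground; <1,0,0>
#1 <2,0,0>
P:1↔0 J1 <2,1,0>
#2 <3,1,0>
#3 <4,1,0>
P:2↔0 J1 <4,2,0>
P:3↔0 J1 <4,3,0>
#4 <5,3,0>
#5 <6,3,0>
PS:4↔2 J2 <6,3,1>
#6 <7,3,1>
C:4↔5 J2 <7,3,2>
C:4↔6 J2 <7,3,3>
PS:5↔0 J2 <7,3,4>
R:6↔3 J1 <7,4,4>
#7 <8,4,4>
R:7↔0 J1 <8,5,4>
C:7↔3 J2 <8,5,5>
3×7 − 2×5 − 1×5 = 6

M = 6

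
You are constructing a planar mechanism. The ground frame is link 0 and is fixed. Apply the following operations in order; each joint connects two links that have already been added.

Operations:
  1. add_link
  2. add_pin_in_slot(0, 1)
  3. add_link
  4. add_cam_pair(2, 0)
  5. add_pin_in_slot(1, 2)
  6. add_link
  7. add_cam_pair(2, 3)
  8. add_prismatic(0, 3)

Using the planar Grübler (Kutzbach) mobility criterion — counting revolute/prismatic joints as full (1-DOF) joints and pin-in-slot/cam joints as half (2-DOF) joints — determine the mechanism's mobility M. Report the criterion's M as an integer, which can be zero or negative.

M = 3

[1;0;0] (link 0 is ground)
L+ [2;0;0]
PS(0,1)∈J2 [2;0;1]
L+ [3;0;1]
C(2,0)∈J2 [3;0;2]
PS(1,2)∈J2 [3;0;3]
L+ [4;0;3]
C(2,3)∈J2 [4;0;4]
P(0,3)∈J1 [4;1;4]
mobility = 9 − 2 − 4 = 3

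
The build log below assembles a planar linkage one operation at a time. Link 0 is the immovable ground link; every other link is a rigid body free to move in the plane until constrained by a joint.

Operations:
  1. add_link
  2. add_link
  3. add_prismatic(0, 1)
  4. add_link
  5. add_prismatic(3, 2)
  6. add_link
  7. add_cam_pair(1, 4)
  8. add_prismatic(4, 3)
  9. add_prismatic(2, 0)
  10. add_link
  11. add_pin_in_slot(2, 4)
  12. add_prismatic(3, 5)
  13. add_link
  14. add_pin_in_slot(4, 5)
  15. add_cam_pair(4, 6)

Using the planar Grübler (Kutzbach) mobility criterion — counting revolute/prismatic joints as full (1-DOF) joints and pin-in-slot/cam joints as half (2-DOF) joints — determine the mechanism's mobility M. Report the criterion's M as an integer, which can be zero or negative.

M = 4

link 0 = ground. State L|J1|J2 = 1|0|0
+link1  2|0|0
+link2  3|0|0
P(0,1) f=1→J1  3|1|0
+link3  4|1|0
P(3,2) f=1→J1  4|2|0
+link4  5|2|0
C(1,4) f=2→J2  5|2|1
P(4,3) f=1→J1  5|3|1
P(2,0) f=1→J1  5|4|1
+link5  6|4|1
PS(2,4) f=2→J2  6|4|2
P(3,5) f=1→J1  6|5|2
+link6  7|5|2
PS(4,5) f=2→J2  7|5|3
C(4,6) f=2→J2  7|5|4
M = 3(7−1)−2·5−4 = 18−10−4 = 4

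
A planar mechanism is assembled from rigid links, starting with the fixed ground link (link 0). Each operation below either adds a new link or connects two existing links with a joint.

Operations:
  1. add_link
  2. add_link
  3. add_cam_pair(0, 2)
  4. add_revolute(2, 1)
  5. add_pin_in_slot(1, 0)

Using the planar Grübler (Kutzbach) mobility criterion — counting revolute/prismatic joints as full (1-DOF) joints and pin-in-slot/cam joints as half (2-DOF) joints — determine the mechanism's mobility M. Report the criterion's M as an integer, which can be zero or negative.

(L,J1,J2)=(1,0,0); link0 fixed
link1: (2,0,0)
link2: (3,0,0)
C 0-2 [J2]: (3,0,1)
R 2-1 [J1]: (3,1,1)
PS 1-0 [J2]: (3,1,2)
Grübler: 3·2 − 2·1 − 2 = 2

M = 2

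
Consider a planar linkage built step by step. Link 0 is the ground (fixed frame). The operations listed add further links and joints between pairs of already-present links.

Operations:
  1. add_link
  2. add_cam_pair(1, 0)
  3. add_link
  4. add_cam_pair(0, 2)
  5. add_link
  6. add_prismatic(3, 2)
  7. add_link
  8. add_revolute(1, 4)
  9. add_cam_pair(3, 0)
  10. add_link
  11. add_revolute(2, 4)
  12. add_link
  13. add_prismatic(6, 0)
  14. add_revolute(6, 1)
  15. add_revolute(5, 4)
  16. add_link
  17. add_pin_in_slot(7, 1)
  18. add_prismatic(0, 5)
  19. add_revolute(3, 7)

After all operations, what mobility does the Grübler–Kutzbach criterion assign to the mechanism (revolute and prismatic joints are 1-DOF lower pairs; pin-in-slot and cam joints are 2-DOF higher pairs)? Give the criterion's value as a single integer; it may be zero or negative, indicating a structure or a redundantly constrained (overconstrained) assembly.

[1;0;0] (link 0 is ground)
L+ [2;0;0]
C(1,0)∈J2 [2;0;1]
L+ [3;0;1]
C(0,2)∈J2 [3;0;2]
L+ [4;0;2]
P(3,2)∈J1 [4;1;2]
L+ [5;1;2]
R(1,4)∈J1 [5;2;2]
C(3,0)∈J2 [5;2;3]
L+ [6;2;3]
R(2,4)∈J1 [6;3;3]
L+ [7;3;3]
P(6,0)∈J1 [7;4;3]
R(6,1)∈J1 [7;5;3]
R(5,4)∈J1 [7;6;3]
L+ [8;6;3]
PS(7,1)∈J2 [8;6;4]
P(0,5)∈J1 [8;7;4]
R(3,7)∈J1 [8;8;4]
mobility = 21 − 16 − 4 = 1

M = 1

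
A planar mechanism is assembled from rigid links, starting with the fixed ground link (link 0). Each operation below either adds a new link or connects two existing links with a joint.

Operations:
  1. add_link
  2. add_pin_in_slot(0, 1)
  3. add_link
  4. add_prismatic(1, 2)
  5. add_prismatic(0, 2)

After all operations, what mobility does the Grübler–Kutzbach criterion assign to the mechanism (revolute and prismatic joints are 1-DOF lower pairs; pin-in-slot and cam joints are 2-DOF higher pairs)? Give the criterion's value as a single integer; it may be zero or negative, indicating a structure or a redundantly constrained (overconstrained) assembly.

M = 1

[1;0;0] (link 0 is ground)
L+ [2;0;0]
PS(0,1)∈J2 [2;0;1]
L+ [3;0;1]
P(1,2)∈J1 [3;1;1]
P(0,2)∈J1 [3;2;1]
mobility = 6 − 4 − 1 = 1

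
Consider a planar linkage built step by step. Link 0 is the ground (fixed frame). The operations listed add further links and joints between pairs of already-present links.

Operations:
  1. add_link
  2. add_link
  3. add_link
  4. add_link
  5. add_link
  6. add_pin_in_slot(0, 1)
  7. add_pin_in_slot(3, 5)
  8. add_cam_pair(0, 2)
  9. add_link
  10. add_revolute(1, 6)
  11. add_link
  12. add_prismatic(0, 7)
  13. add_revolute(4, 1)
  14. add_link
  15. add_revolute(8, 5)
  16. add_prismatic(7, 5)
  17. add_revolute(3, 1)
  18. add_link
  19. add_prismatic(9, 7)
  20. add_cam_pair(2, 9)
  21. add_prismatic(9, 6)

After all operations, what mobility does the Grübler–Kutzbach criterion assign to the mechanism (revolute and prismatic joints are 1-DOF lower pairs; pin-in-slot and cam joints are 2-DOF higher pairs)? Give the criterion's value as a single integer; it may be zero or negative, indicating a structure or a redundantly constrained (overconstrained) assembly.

[1;0;0] (link 0 is ground)
L+ [2;0;0]
L+ [3;0;0]
L+ [4;0;0]
L+ [5;0;0]
L+ [6;0;0]
PS(0,1)∈J2 [6;0;1]
PS(3,5)∈J2 [6;0;2]
C(0,2)∈J2 [6;0;3]
L+ [7;0;3]
R(1,6)∈J1 [7;1;3]
L+ [8;1;3]
P(0,7)∈J1 [8;2;3]
R(4,1)∈J1 [8;3;3]
L+ [9;3;3]
R(8,5)∈J1 [9;4;3]
P(7,5)∈J1 [9;5;3]
R(3,1)∈J1 [9;6;3]
L+ [10;6;3]
P(9,7)∈J1 [10;7;3]
C(2,9)∈J2 [10;7;4]
P(9,6)∈J1 [10;8;4]
mobility = 27 − 16 − 4 = 7

M = 7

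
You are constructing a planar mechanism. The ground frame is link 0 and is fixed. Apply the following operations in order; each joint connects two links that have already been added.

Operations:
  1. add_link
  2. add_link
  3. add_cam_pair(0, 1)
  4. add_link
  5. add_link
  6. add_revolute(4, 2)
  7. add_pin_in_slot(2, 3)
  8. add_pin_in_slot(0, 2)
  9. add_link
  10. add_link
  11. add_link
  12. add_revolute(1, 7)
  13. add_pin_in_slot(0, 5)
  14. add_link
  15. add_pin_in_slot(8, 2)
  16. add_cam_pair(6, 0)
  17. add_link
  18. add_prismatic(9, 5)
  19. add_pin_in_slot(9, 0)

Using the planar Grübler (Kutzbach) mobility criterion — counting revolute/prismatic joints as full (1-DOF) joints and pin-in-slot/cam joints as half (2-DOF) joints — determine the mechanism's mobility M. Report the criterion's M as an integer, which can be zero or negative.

M = 14

[1;0;0] (link 0 is ground)
L+ [2;0;0]
L+ [3;0;0]
C(0,1)∈J2 [3;0;1]
L+ [4;0;1]
L+ [5;0;1]
R(4,2)∈J1 [5;1;1]
PS(2,3)∈J2 [5;1;2]
PS(0,2)∈J2 [5;1;3]
L+ [6;1;3]
L+ [7;1;3]
L+ [8;1;3]
R(1,7)∈J1 [8;2;3]
PS(0,5)∈J2 [8;2;4]
L+ [9;2;4]
PS(8,2)∈J2 [9;2;5]
C(6,0)∈J2 [9;2;6]
L+ [10;2;6]
P(9,5)∈J1 [10;3;6]
PS(9,0)∈J2 [10;3;7]
mobility = 27 − 6 − 7 = 14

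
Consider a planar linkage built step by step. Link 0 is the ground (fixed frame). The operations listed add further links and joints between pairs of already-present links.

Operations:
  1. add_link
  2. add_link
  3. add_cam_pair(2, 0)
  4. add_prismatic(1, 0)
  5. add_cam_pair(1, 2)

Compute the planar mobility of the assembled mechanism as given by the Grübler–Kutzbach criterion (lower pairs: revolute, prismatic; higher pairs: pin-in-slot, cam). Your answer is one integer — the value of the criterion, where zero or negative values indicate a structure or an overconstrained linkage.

M = 2

L=1 J1=0 J2=0
add link → L=2 J1=0 J2=0
add link → L=3 J1=0 J2=0
C@2,0 dof=2 J2 → L=3 J1=0 J2=1
P@1,0 dof=1 J1 → L=3 J1=1 J2=1
C@1,2 dof=2 J2 → L=3 J1=1 J2=2
M=3(L−1)−2J1−J2=3·2−2·1−2=2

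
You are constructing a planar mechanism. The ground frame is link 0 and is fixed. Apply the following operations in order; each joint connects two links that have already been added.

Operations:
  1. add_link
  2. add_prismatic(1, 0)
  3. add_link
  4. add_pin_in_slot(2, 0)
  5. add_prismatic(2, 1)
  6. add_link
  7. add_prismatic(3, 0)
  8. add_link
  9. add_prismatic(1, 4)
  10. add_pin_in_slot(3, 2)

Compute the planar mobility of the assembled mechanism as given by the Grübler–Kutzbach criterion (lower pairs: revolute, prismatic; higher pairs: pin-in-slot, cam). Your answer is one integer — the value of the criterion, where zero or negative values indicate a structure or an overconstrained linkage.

M = 2

[1;0;0] (link 0 is ground)
L+ [2;0;0]
P(1,0)∈J1 [2;1;0]
L+ [3;1;0]
PS(2,0)∈J2 [3;1;1]
P(2,1)∈J1 [3;2;1]
L+ [4;2;1]
P(3,0)∈J1 [4;3;1]
L+ [5;3;1]
P(1,4)∈J1 [5;4;1]
PS(3,2)∈J2 [5;4;2]
mobility = 12 − 8 − 2 = 2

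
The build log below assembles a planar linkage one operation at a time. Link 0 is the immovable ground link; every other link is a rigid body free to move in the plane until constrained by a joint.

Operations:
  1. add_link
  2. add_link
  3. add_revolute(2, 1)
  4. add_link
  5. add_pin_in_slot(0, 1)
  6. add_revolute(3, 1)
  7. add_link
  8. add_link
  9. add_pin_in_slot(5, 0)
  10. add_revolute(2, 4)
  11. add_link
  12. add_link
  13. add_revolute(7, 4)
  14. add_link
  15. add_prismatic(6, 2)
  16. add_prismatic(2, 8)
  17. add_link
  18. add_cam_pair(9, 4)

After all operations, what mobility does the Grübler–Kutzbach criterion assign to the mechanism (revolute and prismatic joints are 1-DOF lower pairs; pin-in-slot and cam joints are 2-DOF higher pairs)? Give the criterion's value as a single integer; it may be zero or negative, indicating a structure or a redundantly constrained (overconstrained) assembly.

M = 12

(L,J1,J2)=(1,0,0); link0 fixed
link1: (2,0,0)
link2: (3,0,0)
R 2-1 [J1]: (3,1,0)
link3: (4,1,0)
PS 0-1 [J2]: (4,1,1)
R 3-1 [J1]: (4,2,1)
link4: (5,2,1)
link5: (6,2,1)
PS 5-0 [J2]: (6,2,2)
R 2-4 [J1]: (6,3,2)
link6: (7,3,2)
link7: (8,3,2)
R 7-4 [J1]: (8,4,2)
link8: (9,4,2)
P 6-2 [J1]: (9,5,2)
P 2-8 [J1]: (9,6,2)
link9: (10,6,2)
C 9-4 [J2]: (10,6,3)
Grübler: 3·9 − 2·6 − 3 = 12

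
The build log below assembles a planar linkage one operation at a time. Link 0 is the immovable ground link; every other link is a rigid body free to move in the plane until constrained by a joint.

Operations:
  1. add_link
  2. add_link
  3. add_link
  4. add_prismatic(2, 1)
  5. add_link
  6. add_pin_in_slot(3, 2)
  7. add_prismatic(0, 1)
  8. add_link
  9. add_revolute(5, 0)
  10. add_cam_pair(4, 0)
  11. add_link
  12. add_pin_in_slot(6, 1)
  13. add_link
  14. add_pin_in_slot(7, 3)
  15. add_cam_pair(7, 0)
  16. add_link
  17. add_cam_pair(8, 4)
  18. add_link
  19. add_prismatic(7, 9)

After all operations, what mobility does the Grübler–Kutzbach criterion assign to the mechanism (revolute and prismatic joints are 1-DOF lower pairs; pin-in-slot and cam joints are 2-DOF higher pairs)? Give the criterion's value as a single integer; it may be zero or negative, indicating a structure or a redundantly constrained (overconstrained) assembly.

ground; <1,0,0>
#1 <2,0,0>
#2 <3,0,0>
#3 <4,0,0>
P:2↔1 J1 <4,1,0>
#4 <5,1,0>
PS:3↔2 J2 <5,1,1>
P:0↔1 J1 <5,2,1>
#5 <6,2,1>
R:5↔0 J1 <6,3,1>
C:4↔0 J2 <6,3,2>
#6 <7,3,2>
PS:6↔1 J2 <7,3,3>
#7 <8,3,3>
PS:7↔3 J2 <8,3,4>
C:7↔0 J2 <8,3,5>
#8 <9,3,5>
C:8↔4 J2 <9,3,6>
#9 <10,3,6>
P:7↔9 J1 <10,4,6>
3×9 − 2×4 − 1×6 = 13

M = 13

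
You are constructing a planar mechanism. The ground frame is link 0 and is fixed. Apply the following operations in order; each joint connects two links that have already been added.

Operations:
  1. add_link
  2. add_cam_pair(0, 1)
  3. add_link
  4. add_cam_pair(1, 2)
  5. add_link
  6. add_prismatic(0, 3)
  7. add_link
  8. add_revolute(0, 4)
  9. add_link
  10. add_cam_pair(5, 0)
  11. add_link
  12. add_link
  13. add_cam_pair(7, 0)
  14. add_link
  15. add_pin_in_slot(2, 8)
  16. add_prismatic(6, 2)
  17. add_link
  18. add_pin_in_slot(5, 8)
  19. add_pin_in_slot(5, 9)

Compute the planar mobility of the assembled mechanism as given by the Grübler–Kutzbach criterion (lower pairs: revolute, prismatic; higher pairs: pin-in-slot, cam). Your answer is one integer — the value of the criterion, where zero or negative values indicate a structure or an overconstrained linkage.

[1;0;0] (link 0 is ground)
L+ [2;0;0]
C(0,1)∈J2 [2;0;1]
L+ [3;0;1]
C(1,2)∈J2 [3;0;2]
L+ [4;0;2]
P(0,3)∈J1 [4;1;2]
L+ [5;1;2]
R(0,4)∈J1 [5;2;2]
L+ [6;2;2]
C(5,0)∈J2 [6;2;3]
L+ [7;2;3]
L+ [8;2;3]
C(7,0)∈J2 [8;2;4]
L+ [9;2;4]
PS(2,8)∈J2 [9;2;5]
P(6,2)∈J1 [9;3;5]
L+ [10;3;5]
PS(5,8)∈J2 [10;3;6]
PS(5,9)∈J2 [10;3;7]
mobility = 27 − 6 − 7 = 14

M = 14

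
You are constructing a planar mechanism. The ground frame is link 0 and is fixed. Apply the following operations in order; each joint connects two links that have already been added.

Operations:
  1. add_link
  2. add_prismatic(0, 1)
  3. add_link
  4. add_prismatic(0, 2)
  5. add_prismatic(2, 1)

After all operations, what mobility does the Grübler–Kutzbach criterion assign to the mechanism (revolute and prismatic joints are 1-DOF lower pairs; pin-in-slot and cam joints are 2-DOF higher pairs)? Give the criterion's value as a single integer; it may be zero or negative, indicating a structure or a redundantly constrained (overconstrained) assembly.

ground; <1,0,0>
#1 <2,0,0>
P:0↔1 J1 <2,1,0>
#2 <3,1,0>
P:0↔2 J1 <3,2,0>
P:2↔1 J1 <3,3,0>
3×2 − 2×3 − 1×0 = 0

M = 0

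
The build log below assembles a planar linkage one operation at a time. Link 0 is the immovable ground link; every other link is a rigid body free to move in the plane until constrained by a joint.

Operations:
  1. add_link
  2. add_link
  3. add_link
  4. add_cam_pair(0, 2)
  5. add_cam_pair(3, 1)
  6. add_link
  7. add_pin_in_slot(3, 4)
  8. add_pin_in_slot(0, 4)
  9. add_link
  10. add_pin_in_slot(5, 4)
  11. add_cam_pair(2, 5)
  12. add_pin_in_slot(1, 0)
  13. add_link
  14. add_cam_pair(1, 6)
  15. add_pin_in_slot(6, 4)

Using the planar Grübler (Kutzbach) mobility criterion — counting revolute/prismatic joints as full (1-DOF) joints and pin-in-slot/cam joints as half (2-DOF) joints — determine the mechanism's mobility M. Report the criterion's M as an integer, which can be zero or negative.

L=1 J1=0 J2=0
add link → L=2 J1=0 J2=0
add link → L=3 J1=0 J2=0
add link → L=4 J1=0 J2=0
C@0,2 dof=2 J2 → L=4 J1=0 J2=1
C@3,1 dof=2 J2 → L=4 J1=0 J2=2
add link → L=5 J1=0 J2=2
PS@3,4 dof=2 J2 → L=5 J1=0 J2=3
PS@0,4 dof=2 J2 → L=5 J1=0 J2=4
add link → L=6 J1=0 J2=4
PS@5,4 dof=2 J2 → L=6 J1=0 J2=5
C@2,5 dof=2 J2 → L=6 J1=0 J2=6
PS@1,0 dof=2 J2 → L=6 J1=0 J2=7
add link → L=7 J1=0 J2=7
C@1,6 dof=2 J2 → L=7 J1=0 J2=8
PS@6,4 dof=2 J2 → L=7 J1=0 J2=9
M=3(L−1)−2J1−J2=3·6−2·0−9=9

M = 9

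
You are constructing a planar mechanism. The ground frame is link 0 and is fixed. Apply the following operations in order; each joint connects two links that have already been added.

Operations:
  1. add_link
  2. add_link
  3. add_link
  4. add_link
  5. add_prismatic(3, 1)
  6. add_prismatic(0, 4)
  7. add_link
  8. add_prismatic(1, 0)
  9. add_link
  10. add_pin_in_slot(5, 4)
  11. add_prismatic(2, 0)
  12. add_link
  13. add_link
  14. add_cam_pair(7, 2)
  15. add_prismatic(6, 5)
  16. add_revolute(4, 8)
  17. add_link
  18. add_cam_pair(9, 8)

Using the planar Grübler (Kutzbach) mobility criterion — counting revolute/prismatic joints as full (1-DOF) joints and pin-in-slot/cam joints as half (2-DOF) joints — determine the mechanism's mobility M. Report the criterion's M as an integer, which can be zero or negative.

M = 12

[1;0;0] (link 0 is ground)
L+ [2;0;0]
L+ [3;0;0]
L+ [4;0;0]
L+ [5;0;0]
P(3,1)∈J1 [5;1;0]
P(0,4)∈J1 [5;2;0]
L+ [6;2;0]
P(1,0)∈J1 [6;3;0]
L+ [7;3;0]
PS(5,4)∈J2 [7;3;1]
P(2,0)∈J1 [7;4;1]
L+ [8;4;1]
L+ [9;4;1]
C(7,2)∈J2 [9;4;2]
P(6,5)∈J1 [9;5;2]
R(4,8)∈J1 [9;6;2]
L+ [10;6;2]
C(9,8)∈J2 [10;6;3]
mobility = 27 − 12 − 3 = 12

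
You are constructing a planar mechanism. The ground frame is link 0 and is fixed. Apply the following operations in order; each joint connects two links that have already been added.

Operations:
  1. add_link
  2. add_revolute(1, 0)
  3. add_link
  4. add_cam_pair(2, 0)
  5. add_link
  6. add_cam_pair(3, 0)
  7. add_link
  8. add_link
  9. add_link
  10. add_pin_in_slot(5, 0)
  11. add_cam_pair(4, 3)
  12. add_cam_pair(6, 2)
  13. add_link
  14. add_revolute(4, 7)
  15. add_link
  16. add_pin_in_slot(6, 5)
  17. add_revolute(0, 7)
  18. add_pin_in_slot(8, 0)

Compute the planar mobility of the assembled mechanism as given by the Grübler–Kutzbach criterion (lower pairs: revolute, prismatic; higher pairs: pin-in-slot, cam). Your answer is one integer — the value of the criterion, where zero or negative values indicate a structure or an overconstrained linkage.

L=1 J1=0 J2=0
add link → L=2 J1=0 J2=0
R@1,0 dof=1 J1 → L=2 J1=1 J2=0
add link → L=3 J1=1 J2=0
C@2,0 dof=2 J2 → L=3 J1=1 J2=1
add link → L=4 J1=1 J2=1
C@3,0 dof=2 J2 → L=4 J1=1 J2=2
add link → L=5 J1=1 J2=2
add link → L=6 J1=1 J2=2
add link → L=7 J1=1 J2=2
PS@5,0 dof=2 J2 → L=7 J1=1 J2=3
C@4,3 dof=2 J2 → L=7 J1=1 J2=4
C@6,2 dof=2 J2 → L=7 J1=1 J2=5
add link → L=8 J1=1 J2=5
R@4,7 dof=1 J1 → L=8 J1=2 J2=5
add link → L=9 J1=2 J2=5
PS@6,5 dof=2 J2 → L=9 J1=2 J2=6
R@0,7 dof=1 J1 → L=9 J1=3 J2=6
PS@8,0 dof=2 J2 → L=9 J1=3 J2=7
M=3(L−1)−2J1−J2=3·8−2·3−7=11

M = 11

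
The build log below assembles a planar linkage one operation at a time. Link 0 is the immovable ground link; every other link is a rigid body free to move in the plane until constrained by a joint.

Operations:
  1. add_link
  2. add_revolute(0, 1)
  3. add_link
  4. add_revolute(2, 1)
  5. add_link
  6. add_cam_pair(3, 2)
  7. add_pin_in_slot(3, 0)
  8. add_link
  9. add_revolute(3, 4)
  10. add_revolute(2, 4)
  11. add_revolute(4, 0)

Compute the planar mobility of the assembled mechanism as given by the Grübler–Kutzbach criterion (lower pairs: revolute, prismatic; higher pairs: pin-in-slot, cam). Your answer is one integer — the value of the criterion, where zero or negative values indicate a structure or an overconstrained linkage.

M = 0

link 0 = ground. State L|J1|J2 = 1|0|0
+link1  2|0|0
R(0,1) f=1→J1  2|1|0
+link2  3|1|0
R(2,1) f=1→J1  3|2|0
+link3  4|2|0
C(3,2) f=2→J2  4|2|1
PS(3,0) f=2→J2  4|2|2
+link4  5|2|2
R(3,4) f=1→J1  5|3|2
R(2,4) f=1→J1  5|4|2
R(4,0) f=1→J1  5|5|2
M = 3(5−1)−2·5−2 = 12−10−2 = 0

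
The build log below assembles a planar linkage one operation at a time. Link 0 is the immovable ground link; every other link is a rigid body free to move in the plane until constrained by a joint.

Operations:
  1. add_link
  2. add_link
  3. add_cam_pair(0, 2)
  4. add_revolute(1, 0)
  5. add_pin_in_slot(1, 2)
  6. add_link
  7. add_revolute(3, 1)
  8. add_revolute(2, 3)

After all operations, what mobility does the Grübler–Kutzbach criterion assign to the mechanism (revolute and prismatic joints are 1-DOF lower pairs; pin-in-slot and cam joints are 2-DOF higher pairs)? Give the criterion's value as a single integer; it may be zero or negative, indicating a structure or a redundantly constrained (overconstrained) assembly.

M = 1

L=1 J1=0 J2=0
add link → L=2 J1=0 J2=0
add link → L=3 J1=0 J2=0
C@0,2 dof=2 J2 → L=3 J1=0 J2=1
R@1,0 dof=1 J1 → L=3 J1=1 J2=1
PS@1,2 dof=2 J2 → L=3 J1=1 J2=2
add link → L=4 J1=1 J2=2
R@3,1 dof=1 J1 → L=4 J1=2 J2=2
R@2,3 dof=1 J1 → L=4 J1=3 J2=2
M=3(L−1)−2J1−J2=3·3−2·3−2=1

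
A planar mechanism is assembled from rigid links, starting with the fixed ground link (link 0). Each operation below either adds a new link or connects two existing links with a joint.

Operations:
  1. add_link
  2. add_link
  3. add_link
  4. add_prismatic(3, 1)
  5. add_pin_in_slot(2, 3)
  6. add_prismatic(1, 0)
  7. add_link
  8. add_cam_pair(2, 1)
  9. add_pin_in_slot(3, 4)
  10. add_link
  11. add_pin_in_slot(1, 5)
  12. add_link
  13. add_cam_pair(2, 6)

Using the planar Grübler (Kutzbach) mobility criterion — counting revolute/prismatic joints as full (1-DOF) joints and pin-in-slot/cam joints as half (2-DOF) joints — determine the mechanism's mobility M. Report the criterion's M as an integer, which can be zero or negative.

[1;0;0] (link 0 is ground)
L+ [2;0;0]
L+ [3;0;0]
L+ [4;0;0]
P(3,1)∈J1 [4;1;0]
PS(2,3)∈J2 [4;1;1]
P(1,0)∈J1 [4;2;1]
L+ [5;2;1]
C(2,1)∈J2 [5;2;2]
PS(3,4)∈J2 [5;2;3]
L+ [6;2;3]
PS(1,5)∈J2 [6;2;4]
L+ [7;2;4]
C(2,6)∈J2 [7;2;5]
mobility = 18 − 4 − 5 = 9

M = 9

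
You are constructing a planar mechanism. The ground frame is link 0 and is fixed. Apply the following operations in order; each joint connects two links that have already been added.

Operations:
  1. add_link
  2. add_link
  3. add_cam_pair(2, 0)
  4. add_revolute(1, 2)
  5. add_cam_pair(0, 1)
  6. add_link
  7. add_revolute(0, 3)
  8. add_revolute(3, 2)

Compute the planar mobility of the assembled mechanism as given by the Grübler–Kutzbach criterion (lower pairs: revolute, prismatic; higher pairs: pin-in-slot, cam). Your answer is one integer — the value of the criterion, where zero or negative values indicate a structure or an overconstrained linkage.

link 0 = ground. State L|J1|J2 = 1|0|0
+link1  2|0|0
+link2  3|0|0
C(2,0) f=2→J2  3|0|1
R(1,2) f=1→J1  3|1|1
C(0,1) f=2→J2  3|1|2
+link3  4|1|2
R(0,3) f=1→J1  4|2|2
R(3,2) f=1→J1  4|3|2
M = 3(4−1)−2·3−2 = 9−6−2 = 1

M = 1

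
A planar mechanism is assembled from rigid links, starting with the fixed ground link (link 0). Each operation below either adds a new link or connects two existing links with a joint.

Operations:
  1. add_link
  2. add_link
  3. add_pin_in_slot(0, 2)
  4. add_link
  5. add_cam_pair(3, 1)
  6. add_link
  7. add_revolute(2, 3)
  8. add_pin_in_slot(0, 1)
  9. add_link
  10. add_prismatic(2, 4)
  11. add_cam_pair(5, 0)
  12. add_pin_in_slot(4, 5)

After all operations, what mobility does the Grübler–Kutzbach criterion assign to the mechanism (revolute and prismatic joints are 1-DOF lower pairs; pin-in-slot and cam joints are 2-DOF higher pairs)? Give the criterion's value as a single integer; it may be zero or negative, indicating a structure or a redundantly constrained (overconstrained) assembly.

link 0 = ground. State L|J1|J2 = 1|0|0
+link1  2|0|0
+link2  3|0|0
PS(0,2) f=2→J2  3|0|1
+link3  4|0|1
C(3,1) f=2→J2  4|0|2
+link4  5|0|2
R(2,3) f=1→J1  5|1|2
PS(0,1) f=2→J2  5|1|3
+link5  6|1|3
P(2,4) f=1→J1  6|2|3
C(5,0) f=2→J2  6|2|4
PS(4,5) f=2→J2  6|2|5
M = 3(6−1)−2·2−5 = 15−4−5 = 6

M = 6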